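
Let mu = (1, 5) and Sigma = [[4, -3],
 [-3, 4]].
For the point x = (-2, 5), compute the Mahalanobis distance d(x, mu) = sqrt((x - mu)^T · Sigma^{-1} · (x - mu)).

Step 1 — centre the observation: (x - mu) = (-3, 0).

Step 2 — invert Sigma. det(Sigma) = 4·4 - (-3)² = 7.
  Sigma^{-1} = (1/det) · [[d, -b], [-b, a]] = [[0.5714, 0.4286],
 [0.4286, 0.5714]].

Step 3 — form the quadratic (x - mu)^T · Sigma^{-1} · (x - mu):
  Sigma^{-1} · (x - mu) = (-1.7143, -1.2857).
  (x - mu)^T · [Sigma^{-1} · (x - mu)] = (-3)·(-1.7143) + (0)·(-1.2857) = 5.1429.

Step 4 — take square root: d = √(5.1429) ≈ 2.2678.

d(x, mu) = √(5.1429) ≈ 2.2678


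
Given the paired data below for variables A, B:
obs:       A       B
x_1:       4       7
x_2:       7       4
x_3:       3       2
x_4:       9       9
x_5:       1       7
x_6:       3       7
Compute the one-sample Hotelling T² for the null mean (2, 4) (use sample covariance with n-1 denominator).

Step 1 — sample mean vector:
  mean(A) = (4 + 7 + 3 + 9 + 1 + 3) / 6 = 27/6 = 4.5
  mean(B) = (7 + 4 + 2 + 9 + 7 + 7) / 6 = 36/6 = 6
  x̄ = (4.5, 6),  deviation x̄ - mu_0 = (4.5, 6) - (2, 4) = (2.5, 2).

Step 2 — sample covariance matrix, S[i,j] = (1/(n-1)) · Σ_k (x_{k,i} - mean_i) · (x_{k,j} - mean_j), divisor n-1 = 5:
  S[A,A] = ((-0.5)·(-0.5) + (2.5)·(2.5) + (-1.5)·(-1.5) + (4.5)·(4.5) + (-3.5)·(-3.5) + (-1.5)·(-1.5)) / 5 = 43.5/5 = 8.7
  S[A,B] = ((-0.5)·(1) + (2.5)·(-2) + (-1.5)·(-4) + (4.5)·(3) + (-3.5)·(1) + (-1.5)·(1)) / 5 = 9/5 = 1.8
  S[B,B] = ((1)·(1) + (-2)·(-2) + (-4)·(-4) + (3)·(3) + (1)·(1) + (1)·(1)) / 5 = 32/5 = 6.4
  S = [[8.7, 1.8],
 [1.8, 6.4]].

Step 3 — invert S. det(S) = 8.7·6.4 - (1.8)² = 52.44.
  S^{-1} = (1/det) · [[d, -b], [-b, a]] = [[0.122, -0.0343],
 [-0.0343, 0.1659]].

Step 4 — quadratic form (x̄ - mu_0)^T · S^{-1} · (x̄ - mu_0):
  S^{-1} · (x̄ - mu_0) = (0.2365, 0.246),
  (x̄ - mu_0)^T · [...] = (2.5)·(0.2365) + (2)·(0.246) = 1.0831.

Step 5 — scale by n: T² = 6 · 1.0831 = 6.4989.

T² ≈ 6.4989


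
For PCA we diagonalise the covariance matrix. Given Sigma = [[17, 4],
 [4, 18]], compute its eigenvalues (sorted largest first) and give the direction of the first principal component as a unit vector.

Step 1 — characteristic polynomial of 2×2 Sigma:
  det(Sigma - λI) = λ² - trace · λ + det = 0.
  trace = 17 + 18 = 35, det = 17·18 - (4)² = 290.
Step 2 — discriminant:
  Δ = trace² - 4·det = 1225 - 1160 = 65.
Step 3 — eigenvalues:
  λ = (trace ± √Δ)/2 = (35 ± 8.0623)/2,
  λ_1 = 21.5311,  λ_2 = 13.4689.

Step 4 — unit eigenvector for λ_1: solve (Sigma - λ_1 I)v = 0. First row:
  (17 - 21.5311)·v_x + (4)·v_y = 0, i.e. (-4.5311)·v_x + (4)·v_y = 0,
  so v ∝ (b, λ_1 - a) = (4, 4.5311) = u.
  ||u|| = √((4)² + (4.5311)²) = √(36.5311) ≈ 6.0441,
  v_1 = u/||u|| ≈ (0.6618, 0.7497) (||v_1|| = 1).

λ_1 = 21.5311,  λ_2 = 13.4689;  v_1 ≈ (0.6618, 0.7497)


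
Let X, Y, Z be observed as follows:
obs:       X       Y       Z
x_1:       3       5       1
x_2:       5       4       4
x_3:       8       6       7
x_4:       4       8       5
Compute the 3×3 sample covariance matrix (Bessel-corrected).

Step 1 — column means:
  mean(X) = (3 + 5 + 8 + 4) / 4 = 20/4 = 5
  mean(Y) = (5 + 4 + 6 + 8) / 4 = 23/4 = 5.75
  mean(Z) = (1 + 4 + 7 + 5) / 4 = 17/4 = 4.25

Step 2 — sample covariance S[i,j] = (1/(n-1)) · Σ_k (x_{k,i} - mean_i) · (x_{k,j} - mean_j), with n-1 = 3.
  S[X,X] = ((-2)·(-2) + (0)·(0) + (3)·(3) + (-1)·(-1)) / 3 = 14/3 = 4.6667
  S[X,Y] = ((-2)·(-0.75) + (0)·(-1.75) + (3)·(0.25) + (-1)·(2.25)) / 3 = 0/3 = 0
  S[X,Z] = ((-2)·(-3.25) + (0)·(-0.25) + (3)·(2.75) + (-1)·(0.75)) / 3 = 14/3 = 4.6667
  S[Y,Y] = ((-0.75)·(-0.75) + (-1.75)·(-1.75) + (0.25)·(0.25) + (2.25)·(2.25)) / 3 = 8.75/3 = 2.9167
  S[Y,Z] = ((-0.75)·(-3.25) + (-1.75)·(-0.25) + (0.25)·(2.75) + (2.25)·(0.75)) / 3 = 5.25/3 = 1.75
  S[Z,Z] = ((-3.25)·(-3.25) + (-0.25)·(-0.25) + (2.75)·(2.75) + (0.75)·(0.75)) / 3 = 18.75/3 = 6.25

S is symmetric (S[j,i] = S[i,j]). Assembling:

S = [[4.6667, 0, 4.6667],
 [0, 2.9167, 1.75],
 [4.6667, 1.75, 6.25]]


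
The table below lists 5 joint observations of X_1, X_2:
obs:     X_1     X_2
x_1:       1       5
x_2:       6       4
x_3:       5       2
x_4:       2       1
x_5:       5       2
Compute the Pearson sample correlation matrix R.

Step 1 — column means:
  mean(X_1) = (1 + 6 + 5 + 2 + 5) / 5 = 19/5 = 3.8
  mean(X_2) = (5 + 4 + 2 + 1 + 2) / 5 = 14/5 = 2.8

Step 2 — sample variances and covariances s[i,j] = (1/(n-1)) · Σ_k (x_{k,i} - mean_i) · (x_{k,j} - mean_j), with n-1 = 4:
  s[X_1,X_1] = ((-2.8)·(-2.8) + (2.2)·(2.2) + (1.2)·(1.2) + (-1.8)·(-1.8) + (1.2)·(1.2)) / 4 = 18.8/4 = 4.7
  s[X_1,X_2] = ((-2.8)·(2.2) + (2.2)·(1.2) + (1.2)·(-0.8) + (-1.8)·(-1.8) + (1.2)·(-0.8)) / 4 = -2.2/4 = -0.55
  s[X_2,X_2] = ((2.2)·(2.2) + (1.2)·(1.2) + (-0.8)·(-0.8) + (-1.8)·(-1.8) + (-0.8)·(-0.8)) / 4 = 10.8/4 = 2.7
  Sample standard deviations s_i = √(s[i,i]):
  s(X_1) = √(4.7) = 2.1679
  s(X_2) = √(2.7) = 1.6432

Step 3 — r_{ij} = s_{ij} / (s_i · s_j):
  r[X_1,X_1] = 1 (diagonal).
  r[X_1,X_2] = -0.55 / (2.1679 · 1.6432) = -0.55 / 3.5623 = -0.1544
  r[X_2,X_2] = 1 (diagonal).

R is symmetric with unit diagonal. Assembling:

R = [[1, -0.1544],
 [-0.1544, 1]]


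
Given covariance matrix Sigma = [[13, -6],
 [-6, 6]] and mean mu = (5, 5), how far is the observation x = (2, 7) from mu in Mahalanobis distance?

Step 1 — centre the observation: (x - mu) = (-3, 2).

Step 2 — invert Sigma. det(Sigma) = 13·6 - (-6)² = 42.
  Sigma^{-1} = (1/det) · [[d, -b], [-b, a]] = [[0.1429, 0.1429],
 [0.1429, 0.3095]].

Step 3 — form the quadratic (x - mu)^T · Sigma^{-1} · (x - mu):
  Sigma^{-1} · (x - mu) = (-0.1429, 0.1905).
  (x - mu)^T · [Sigma^{-1} · (x - mu)] = (-3)·(-0.1429) + (2)·(0.1905) = 0.8095.

Step 4 — take square root: d = √(0.8095) ≈ 0.8997.

d(x, mu) = √(0.8095) ≈ 0.8997


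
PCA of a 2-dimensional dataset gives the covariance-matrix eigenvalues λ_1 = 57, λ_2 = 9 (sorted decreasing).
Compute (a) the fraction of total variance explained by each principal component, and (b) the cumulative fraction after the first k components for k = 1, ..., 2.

Step 1 — total variance = trace(Sigma) = Σ λ_i = 57 + 9 = 66.

Step 2 — fraction explained by component i = λ_i / Σ λ:
  PC1: 57/66 = 0.8636
  PC2: 9/66 = 0.1364

Step 3 — cumulative fraction after k components = (λ_1 + ... + λ_k) / Σ λ:
  k = 1: 57/66 = 0.8636
  k = 2: (57 + 9)/66 = 66/66 = 1

Summary (fraction, with percent):

explained: PC1 0.8636 (86.36%), PC2 0.1364 (13.64%);  cumulative: 0.8636, 1


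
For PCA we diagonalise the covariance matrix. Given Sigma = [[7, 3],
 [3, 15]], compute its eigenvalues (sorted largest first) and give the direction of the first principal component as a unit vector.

Step 1 — characteristic polynomial of 2×2 Sigma:
  det(Sigma - λI) = λ² - trace · λ + det = 0.
  trace = 7 + 15 = 22, det = 7·15 - (3)² = 96.
Step 2 — discriminant:
  Δ = trace² - 4·det = 484 - 384 = 100.
Step 3 — eigenvalues:
  λ = (trace ± √Δ)/2 = (22 ± 10)/2,
  λ_1 = 16,  λ_2 = 6.

Step 4 — unit eigenvector for λ_1: solve (Sigma - λ_1 I)v = 0. First row:
  (7 - 16)·v_x + (3)·v_y = 0, i.e. (-9)·v_x + (3)·v_y = 0,
  so v ∝ (b, λ_1 - a) = (3, 9) = u.
  ||u|| = √((3)² + (9)²) = √(90) ≈ 9.4868,
  v_1 = u/||u|| ≈ (0.3162, 0.9487) (||v_1|| = 1).

λ_1 = 16,  λ_2 = 6;  v_1 ≈ (0.3162, 0.9487)


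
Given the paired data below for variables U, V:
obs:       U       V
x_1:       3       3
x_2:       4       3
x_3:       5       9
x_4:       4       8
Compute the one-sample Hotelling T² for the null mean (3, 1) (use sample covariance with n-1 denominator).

Step 1 — sample mean vector:
  mean(U) = (3 + 4 + 5 + 4) / 4 = 16/4 = 4
  mean(V) = (3 + 3 + 9 + 8) / 4 = 23/4 = 5.75
  x̄ = (4, 5.75),  deviation x̄ - mu_0 = (4, 5.75) - (3, 1) = (1, 4.75).

Step 2 — sample covariance matrix, S[i,j] = (1/(n-1)) · Σ_k (x_{k,i} - mean_i) · (x_{k,j} - mean_j), divisor n-1 = 3:
  S[U,U] = ((-1)·(-1) + (0)·(0) + (1)·(1) + (0)·(0)) / 3 = 2/3 = 0.6667
  S[U,V] = ((-1)·(-2.75) + (0)·(-2.75) + (1)·(3.25) + (0)·(2.25)) / 3 = 6/3 = 2
  S[V,V] = ((-2.75)·(-2.75) + (-2.75)·(-2.75) + (3.25)·(3.25) + (2.25)·(2.25)) / 3 = 30.75/3 = 10.25
  S = [[0.6667, 2],
 [2, 10.25]].

Step 3 — invert S. det(S) = 0.6667·10.25 - (2)² = 2.8333.
  S^{-1} = (1/det) · [[d, -b], [-b, a]] = [[3.6176, -0.7059],
 [-0.7059, 0.2353]].

Step 4 — quadratic form (x̄ - mu_0)^T · S^{-1} · (x̄ - mu_0):
  S^{-1} · (x̄ - mu_0) = (0.2647, 0.4118),
  (x̄ - mu_0)^T · [...] = (1)·(0.2647) + (4.75)·(0.4118) = 2.2206.

Step 5 — scale by n: T² = 4 · 2.2206 = 8.8824.

T² ≈ 8.8824


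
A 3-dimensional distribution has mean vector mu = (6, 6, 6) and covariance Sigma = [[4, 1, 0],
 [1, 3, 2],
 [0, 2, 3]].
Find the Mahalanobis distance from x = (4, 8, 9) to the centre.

Step 1 — centre the observation: (x - mu) = (-2, 2, 3).

Step 2 — invert Sigma (cofactor / det for 3×3, or solve directly):
  Sigma^{-1} = [[0.2941, -0.1765, 0.1176],
 [-0.1765, 0.7059, -0.4706],
 [0.1176, -0.4706, 0.6471]].

Step 3 — form the quadratic (x - mu)^T · Sigma^{-1} · (x - mu):
  Sigma^{-1} · (x - mu) = (-0.5882, 0.3529, 0.7647).
  (x - mu)^T · [Sigma^{-1} · (x - mu)] = (-2)·(-0.5882) + (2)·(0.3529) + (3)·(0.7647) = 4.1765.

Step 4 — take square root: d = √(4.1765) ≈ 2.0436.

d(x, mu) = √(4.1765) ≈ 2.0436


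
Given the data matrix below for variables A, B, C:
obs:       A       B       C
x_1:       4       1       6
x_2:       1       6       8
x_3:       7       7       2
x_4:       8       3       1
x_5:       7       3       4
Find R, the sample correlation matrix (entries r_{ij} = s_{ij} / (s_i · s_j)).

Step 1 — column means:
  mean(A) = (4 + 1 + 7 + 8 + 7) / 5 = 27/5 = 5.4
  mean(B) = (1 + 6 + 7 + 3 + 3) / 5 = 20/5 = 4
  mean(C) = (6 + 8 + 2 + 1 + 4) / 5 = 21/5 = 4.2

Step 2 — sample variances and covariances s[i,j] = (1/(n-1)) · Σ_k (x_{k,i} - mean_i) · (x_{k,j} - mean_j), with n-1 = 4:
  s[A,A] = ((-1.4)·(-1.4) + (-4.4)·(-4.4) + (1.6)·(1.6) + (2.6)·(2.6) + (1.6)·(1.6)) / 4 = 33.2/4 = 8.3
  s[A,B] = ((-1.4)·(-3) + (-4.4)·(2) + (1.6)·(3) + (2.6)·(-1) + (1.6)·(-1)) / 4 = -4/4 = -1
  s[A,C] = ((-1.4)·(1.8) + (-4.4)·(3.8) + (1.6)·(-2.2) + (2.6)·(-3.2) + (1.6)·(-0.2)) / 4 = -31.4/4 = -7.85
  s[B,B] = ((-3)·(-3) + (2)·(2) + (3)·(3) + (-1)·(-1) + (-1)·(-1)) / 4 = 24/4 = 6
  s[B,C] = ((-3)·(1.8) + (2)·(3.8) + (3)·(-2.2) + (-1)·(-3.2) + (-1)·(-0.2)) / 4 = -1/4 = -0.25
  s[C,C] = ((1.8)·(1.8) + (3.8)·(3.8) + (-2.2)·(-2.2) + (-3.2)·(-3.2) + (-0.2)·(-0.2)) / 4 = 32.8/4 = 8.2
  Sample standard deviations s_i = √(s[i,i]):
  s(A) = √(8.3) = 2.881
  s(B) = √(6) = 2.4495
  s(C) = √(8.2) = 2.8636

Step 3 — r_{ij} = s_{ij} / (s_i · s_j):
  r[A,A] = 1 (diagonal).
  r[A,B] = -1 / (2.881 · 2.4495) = -1 / 7.0569 = -0.1417
  r[A,C] = -7.85 / (2.881 · 2.8636) = -7.85 / 8.2498 = -0.9515
  r[B,B] = 1 (diagonal).
  r[B,C] = -0.25 / (2.4495 · 2.8636) = -0.25 / 7.0143 = -0.0356
  r[C,C] = 1 (diagonal).

R is symmetric with unit diagonal. Assembling:

R = [[1, -0.1417, -0.9515],
 [-0.1417, 1, -0.0356],
 [-0.9515, -0.0356, 1]]


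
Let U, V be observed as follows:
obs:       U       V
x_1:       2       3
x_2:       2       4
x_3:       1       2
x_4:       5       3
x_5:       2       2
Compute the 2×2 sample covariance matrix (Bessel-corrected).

Step 1 — column means:
  mean(U) = (2 + 2 + 1 + 5 + 2) / 5 = 12/5 = 2.4
  mean(V) = (3 + 4 + 2 + 3 + 2) / 5 = 14/5 = 2.8

Step 2 — sample covariance S[i,j] = (1/(n-1)) · Σ_k (x_{k,i} - mean_i) · (x_{k,j} - mean_j), with n-1 = 4.
  S[U,U] = ((-0.4)·(-0.4) + (-0.4)·(-0.4) + (-1.4)·(-1.4) + (2.6)·(2.6) + (-0.4)·(-0.4)) / 4 = 9.2/4 = 2.3
  S[U,V] = ((-0.4)·(0.2) + (-0.4)·(1.2) + (-1.4)·(-0.8) + (2.6)·(0.2) + (-0.4)·(-0.8)) / 4 = 1.4/4 = 0.35
  S[V,V] = ((0.2)·(0.2) + (1.2)·(1.2) + (-0.8)·(-0.8) + (0.2)·(0.2) + (-0.8)·(-0.8)) / 4 = 2.8/4 = 0.7

S is symmetric (S[j,i] = S[i,j]). Assembling:

S = [[2.3, 0.35],
 [0.35, 0.7]]


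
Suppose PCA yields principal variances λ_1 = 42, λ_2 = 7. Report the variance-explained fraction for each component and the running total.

Step 1 — total variance = trace(Sigma) = Σ λ_i = 42 + 7 = 49.

Step 2 — fraction explained by component i = λ_i / Σ λ:
  PC1: 42/49 = 0.8571
  PC2: 7/49 = 0.1429

Step 3 — cumulative fraction after k components = (λ_1 + ... + λ_k) / Σ λ:
  k = 1: 42/49 = 0.8571
  k = 2: (42 + 7)/49 = 49/49 = 1

Summary (fraction, with percent):

explained: PC1 0.8571 (85.71%), PC2 0.1429 (14.29%);  cumulative: 0.8571, 1


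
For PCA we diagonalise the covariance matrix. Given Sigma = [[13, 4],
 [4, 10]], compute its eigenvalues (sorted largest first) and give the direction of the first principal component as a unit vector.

Step 1 — characteristic polynomial of 2×2 Sigma:
  det(Sigma - λI) = λ² - trace · λ + det = 0.
  trace = 13 + 10 = 23, det = 13·10 - (4)² = 114.
Step 2 — discriminant:
  Δ = trace² - 4·det = 529 - 456 = 73.
Step 3 — eigenvalues:
  λ = (trace ± √Δ)/2 = (23 ± 8.544)/2,
  λ_1 = 15.772,  λ_2 = 7.228.

Step 4 — unit eigenvector for λ_1: solve (Sigma - λ_1 I)v = 0. First row:
  (13 - 15.772)·v_x + (4)·v_y = 0, i.e. (-2.772)·v_x + (4)·v_y = 0,
  so v ∝ (b, λ_1 - a) = (4, 2.772) = u.
  ||u|| = √((4)² + (2.772)²) = √(23.684) ≈ 4.8666,
  v_1 = u/||u|| ≈ (0.8219, 0.5696) (||v_1|| = 1).

λ_1 = 15.772,  λ_2 = 7.228;  v_1 ≈ (0.8219, 0.5696)


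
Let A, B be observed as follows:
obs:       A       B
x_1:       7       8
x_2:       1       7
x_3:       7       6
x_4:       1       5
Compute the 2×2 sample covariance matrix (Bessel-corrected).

Step 1 — column means:
  mean(A) = (7 + 1 + 7 + 1) / 4 = 16/4 = 4
  mean(B) = (8 + 7 + 6 + 5) / 4 = 26/4 = 6.5

Step 2 — sample covariance S[i,j] = (1/(n-1)) · Σ_k (x_{k,i} - mean_i) · (x_{k,j} - mean_j), with n-1 = 3.
  S[A,A] = ((3)·(3) + (-3)·(-3) + (3)·(3) + (-3)·(-3)) / 3 = 36/3 = 12
  S[A,B] = ((3)·(1.5) + (-3)·(0.5) + (3)·(-0.5) + (-3)·(-1.5)) / 3 = 6/3 = 2
  S[B,B] = ((1.5)·(1.5) + (0.5)·(0.5) + (-0.5)·(-0.5) + (-1.5)·(-1.5)) / 3 = 5/3 = 1.6667

S is symmetric (S[j,i] = S[i,j]). Assembling:

S = [[12, 2],
 [2, 1.6667]]


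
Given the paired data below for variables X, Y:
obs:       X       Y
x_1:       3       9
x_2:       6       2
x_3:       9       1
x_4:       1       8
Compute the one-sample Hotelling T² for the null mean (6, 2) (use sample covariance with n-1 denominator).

Step 1 — sample mean vector:
  mean(X) = (3 + 6 + 9 + 1) / 4 = 19/4 = 4.75
  mean(Y) = (9 + 2 + 1 + 8) / 4 = 20/4 = 5
  x̄ = (4.75, 5),  deviation x̄ - mu_0 = (4.75, 5) - (6, 2) = (-1.25, 3).

Step 2 — sample covariance matrix, S[i,j] = (1/(n-1)) · Σ_k (x_{k,i} - mean_i) · (x_{k,j} - mean_j), divisor n-1 = 3:
  S[X,X] = ((-1.75)·(-1.75) + (1.25)·(1.25) + (4.25)·(4.25) + (-3.75)·(-3.75)) / 3 = 36.75/3 = 12.25
  S[X,Y] = ((-1.75)·(4) + (1.25)·(-3) + (4.25)·(-4) + (-3.75)·(3)) / 3 = -39/3 = -13
  S[Y,Y] = ((4)·(4) + (-3)·(-3) + (-4)·(-4) + (3)·(3)) / 3 = 50/3 = 16.6667
  S = [[12.25, -13],
 [-13, 16.6667]].

Step 3 — invert S. det(S) = 12.25·16.6667 - (-13)² = 35.1667.
  S^{-1} = (1/det) · [[d, -b], [-b, a]] = [[0.4739, 0.3697],
 [0.3697, 0.3483]].

Step 4 — quadratic form (x̄ - mu_0)^T · S^{-1} · (x̄ - mu_0):
  S^{-1} · (x̄ - mu_0) = (0.5166, 0.5829),
  (x̄ - mu_0)^T · [...] = (-1.25)·(0.5166) + (3)·(0.5829) = 1.1031.

Step 5 — scale by n: T² = 4 · 1.1031 = 4.4123.

T² ≈ 4.4123


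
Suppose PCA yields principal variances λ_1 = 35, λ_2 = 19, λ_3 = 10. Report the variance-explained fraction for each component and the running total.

Step 1 — total variance = trace(Sigma) = Σ λ_i = 35 + 19 + 10 = 64.

Step 2 — fraction explained by component i = λ_i / Σ λ:
  PC1: 35/64 = 0.5469
  PC2: 19/64 = 0.2969
  PC3: 10/64 = 0.1562

Step 3 — cumulative fraction after k components = (λ_1 + ... + λ_k) / Σ λ:
  k = 1: 35/64 = 0.5469
  k = 2: (35 + 19)/64 = 54/64 = 0.8438
  k = 3: (35 + 19 + 10)/64 = 64/64 = 1

Summary (fraction, with percent):

explained: PC1 0.5469 (54.69%), PC2 0.2969 (29.69%), PC3 0.1562 (15.62%);  cumulative: 0.5469, 0.8438, 1


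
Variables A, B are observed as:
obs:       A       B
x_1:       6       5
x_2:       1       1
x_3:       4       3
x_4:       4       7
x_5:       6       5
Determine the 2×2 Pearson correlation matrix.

Step 1 — column means:
  mean(A) = (6 + 1 + 4 + 4 + 6) / 5 = 21/5 = 4.2
  mean(B) = (5 + 1 + 3 + 7 + 5) / 5 = 21/5 = 4.2

Step 2 — sample variances and covariances s[i,j] = (1/(n-1)) · Σ_k (x_{k,i} - mean_i) · (x_{k,j} - mean_j), with n-1 = 4:
  s[A,A] = ((1.8)·(1.8) + (-3.2)·(-3.2) + (-0.2)·(-0.2) + (-0.2)·(-0.2) + (1.8)·(1.8)) / 4 = 16.8/4 = 4.2
  s[A,B] = ((1.8)·(0.8) + (-3.2)·(-3.2) + (-0.2)·(-1.2) + (-0.2)·(2.8) + (1.8)·(0.8)) / 4 = 12.8/4 = 3.2
  s[B,B] = ((0.8)·(0.8) + (-3.2)·(-3.2) + (-1.2)·(-1.2) + (2.8)·(2.8) + (0.8)·(0.8)) / 4 = 20.8/4 = 5.2
  Sample standard deviations s_i = √(s[i,i]):
  s(A) = √(4.2) = 2.0494
  s(B) = √(5.2) = 2.2804

Step 3 — r_{ij} = s_{ij} / (s_i · s_j):
  r[A,A] = 1 (diagonal).
  r[A,B] = 3.2 / (2.0494 · 2.2804) = 3.2 / 4.6733 = 0.6847
  r[B,B] = 1 (diagonal).

R is symmetric with unit diagonal. Assembling:

R = [[1, 0.6847],
 [0.6847, 1]]


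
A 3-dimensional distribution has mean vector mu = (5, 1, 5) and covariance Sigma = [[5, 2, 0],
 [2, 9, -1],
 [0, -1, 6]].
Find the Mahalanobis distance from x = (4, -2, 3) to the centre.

Step 1 — centre the observation: (x - mu) = (-1, -3, -2).

Step 2 — invert Sigma (cofactor / det for 3×3, or solve directly):
  Sigma^{-1} = [[0.2199, -0.0498, -0.0083],
 [-0.0498, 0.1245, 0.0207],
 [-0.0083, 0.0207, 0.1701]].

Step 3 — form the quadratic (x - mu)^T · Sigma^{-1} · (x - mu):
  Sigma^{-1} · (x - mu) = (-0.0539, -0.3651, -0.3942).
  (x - mu)^T · [Sigma^{-1} · (x - mu)] = (-1)·(-0.0539) + (-3)·(-0.3651) + (-2)·(-0.3942) = 1.9378.

Step 4 — take square root: d = √(1.9378) ≈ 1.392.

d(x, mu) = √(1.9378) ≈ 1.392


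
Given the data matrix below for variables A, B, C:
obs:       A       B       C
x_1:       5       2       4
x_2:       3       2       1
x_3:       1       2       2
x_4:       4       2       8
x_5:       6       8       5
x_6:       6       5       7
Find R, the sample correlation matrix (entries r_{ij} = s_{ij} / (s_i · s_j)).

Step 1 — column means:
  mean(A) = (5 + 3 + 1 + 4 + 6 + 6) / 6 = 25/6 = 4.1667
  mean(B) = (2 + 2 + 2 + 2 + 8 + 5) / 6 = 21/6 = 3.5
  mean(C) = (4 + 1 + 2 + 8 + 5 + 7) / 6 = 27/6 = 4.5

Step 2 — sample variances and covariances s[i,j] = (1/(n-1)) · Σ_k (x_{k,i} - mean_i) · (x_{k,j} - mean_j), with n-1 = 5:
  s[A,A] = ((0.8333)·(0.8333) + (-1.1667)·(-1.1667) + (-3.1667)·(-3.1667) + (-0.1667)·(-0.1667) + (1.8333)·(1.8333) + (1.8333)·(1.8333)) / 5 = 18.8333/5 = 3.7667
  s[A,B] = ((0.8333)·(-1.5) + (-1.1667)·(-1.5) + (-3.1667)·(-1.5) + (-0.1667)·(-1.5) + (1.8333)·(4.5) + (1.8333)·(1.5)) / 5 = 16.5/5 = 3.3
  s[A,C] = ((0.8333)·(-0.5) + (-1.1667)·(-3.5) + (-3.1667)·(-2.5) + (-0.1667)·(3.5) + (1.8333)·(0.5) + (1.8333)·(2.5)) / 5 = 16.5/5 = 3.3
  s[B,B] = ((-1.5)·(-1.5) + (-1.5)·(-1.5) + (-1.5)·(-1.5) + (-1.5)·(-1.5) + (4.5)·(4.5) + (1.5)·(1.5)) / 5 = 31.5/5 = 6.3
  s[B,C] = ((-1.5)·(-0.5) + (-1.5)·(-3.5) + (-1.5)·(-2.5) + (-1.5)·(3.5) + (4.5)·(0.5) + (1.5)·(2.5)) / 5 = 10.5/5 = 2.1
  s[C,C] = ((-0.5)·(-0.5) + (-3.5)·(-3.5) + (-2.5)·(-2.5) + (3.5)·(3.5) + (0.5)·(0.5) + (2.5)·(2.5)) / 5 = 37.5/5 = 7.5
  Sample standard deviations s_i = √(s[i,i]):
  s(A) = √(3.7667) = 1.9408
  s(B) = √(6.3) = 2.51
  s(C) = √(7.5) = 2.7386

Step 3 — r_{ij} = s_{ij} / (s_i · s_j):
  r[A,A] = 1 (diagonal).
  r[A,B] = 3.3 / (1.9408 · 2.51) = 3.3 / 4.8713 = 0.6774
  r[A,C] = 3.3 / (1.9408 · 2.7386) = 3.3 / 5.3151 = 0.6209
  r[B,B] = 1 (diagonal).
  r[B,C] = 2.1 / (2.51 · 2.7386) = 2.1 / 6.8739 = 0.3055
  r[C,C] = 1 (diagonal).

R is symmetric with unit diagonal. Assembling:

R = [[1, 0.6774, 0.6209],
 [0.6774, 1, 0.3055],
 [0.6209, 0.3055, 1]]


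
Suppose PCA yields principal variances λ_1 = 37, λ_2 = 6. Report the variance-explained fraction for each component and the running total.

Step 1 — total variance = trace(Sigma) = Σ λ_i = 37 + 6 = 43.

Step 2 — fraction explained by component i = λ_i / Σ λ:
  PC1: 37/43 = 0.8605
  PC2: 6/43 = 0.1395

Step 3 — cumulative fraction after k components = (λ_1 + ... + λ_k) / Σ λ:
  k = 1: 37/43 = 0.8605
  k = 2: (37 + 6)/43 = 43/43 = 1

Summary (fraction, with percent):

explained: PC1 0.8605 (86.05%), PC2 0.1395 (13.95%);  cumulative: 0.8605, 1


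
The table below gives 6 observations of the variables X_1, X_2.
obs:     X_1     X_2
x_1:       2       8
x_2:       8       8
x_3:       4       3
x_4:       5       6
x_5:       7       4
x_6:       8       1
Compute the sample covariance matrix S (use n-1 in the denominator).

Step 1 — column means:
  mean(X_1) = (2 + 8 + 4 + 5 + 7 + 8) / 6 = 34/6 = 5.6667
  mean(X_2) = (8 + 8 + 3 + 6 + 4 + 1) / 6 = 30/6 = 5

Step 2 — sample covariance S[i,j] = (1/(n-1)) · Σ_k (x_{k,i} - mean_i) · (x_{k,j} - mean_j), with n-1 = 5.
  S[X_1,X_1] = ((-3.6667)·(-3.6667) + (2.3333)·(2.3333) + (-1.6667)·(-1.6667) + (-0.6667)·(-0.6667) + (1.3333)·(1.3333) + (2.3333)·(2.3333)) / 5 = 29.3333/5 = 5.8667
  S[X_1,X_2] = ((-3.6667)·(3) + (2.3333)·(3) + (-1.6667)·(-2) + (-0.6667)·(1) + (1.3333)·(-1) + (2.3333)·(-4)) / 5 = -12/5 = -2.4
  S[X_2,X_2] = ((3)·(3) + (3)·(3) + (-2)·(-2) + (1)·(1) + (-1)·(-1) + (-4)·(-4)) / 5 = 40/5 = 8

S is symmetric (S[j,i] = S[i,j]). Assembling:

S = [[5.8667, -2.4],
 [-2.4, 8]]


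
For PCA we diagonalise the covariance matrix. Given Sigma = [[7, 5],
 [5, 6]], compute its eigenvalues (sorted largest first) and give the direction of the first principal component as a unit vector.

Step 1 — characteristic polynomial of 2×2 Sigma:
  det(Sigma - λI) = λ² - trace · λ + det = 0.
  trace = 7 + 6 = 13, det = 7·6 - (5)² = 17.
Step 2 — discriminant:
  Δ = trace² - 4·det = 169 - 68 = 101.
Step 3 — eigenvalues:
  λ = (trace ± √Δ)/2 = (13 ± 10.0499)/2,
  λ_1 = 11.5249,  λ_2 = 1.4751.

Step 4 — unit eigenvector for λ_1: solve (Sigma - λ_1 I)v = 0. First row:
  (7 - 11.5249)·v_x + (5)·v_y = 0, i.e. (-4.5249)·v_x + (5)·v_y = 0,
  so v ∝ (b, λ_1 - a) = (5, 4.5249) = u.
  ||u|| = √((5)² + (4.5249)²) = √(45.4751) ≈ 6.7435,
  v_1 = u/||u|| ≈ (0.7415, 0.671) (||v_1|| = 1).

λ_1 = 11.5249,  λ_2 = 1.4751;  v_1 ≈ (0.7415, 0.671)


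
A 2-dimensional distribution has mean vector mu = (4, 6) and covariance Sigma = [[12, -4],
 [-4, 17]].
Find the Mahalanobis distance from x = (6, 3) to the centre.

Step 1 — centre the observation: (x - mu) = (2, -3).

Step 2 — invert Sigma. det(Sigma) = 12·17 - (-4)² = 188.
  Sigma^{-1} = (1/det) · [[d, -b], [-b, a]] = [[0.0904, 0.0213],
 [0.0213, 0.0638]].

Step 3 — form the quadratic (x - mu)^T · Sigma^{-1} · (x - mu):
  Sigma^{-1} · (x - mu) = (0.117, -0.1489).
  (x - mu)^T · [Sigma^{-1} · (x - mu)] = (2)·(0.117) + (-3)·(-0.1489) = 0.6809.

Step 4 — take square root: d = √(0.6809) ≈ 0.8251.

d(x, mu) = √(0.6809) ≈ 0.8251


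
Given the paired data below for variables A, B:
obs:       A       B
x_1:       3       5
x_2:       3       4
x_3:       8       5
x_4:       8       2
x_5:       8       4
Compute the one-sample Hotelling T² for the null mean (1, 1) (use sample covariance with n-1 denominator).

Step 1 — sample mean vector:
  mean(A) = (3 + 3 + 8 + 8 + 8) / 5 = 30/5 = 6
  mean(B) = (5 + 4 + 5 + 2 + 4) / 5 = 20/5 = 4
  x̄ = (6, 4),  deviation x̄ - mu_0 = (6, 4) - (1, 1) = (5, 3).

Step 2 — sample covariance matrix, S[i,j] = (1/(n-1)) · Σ_k (x_{k,i} - mean_i) · (x_{k,j} - mean_j), divisor n-1 = 4:
  S[A,A] = ((-3)·(-3) + (-3)·(-3) + (2)·(2) + (2)·(2) + (2)·(2)) / 4 = 30/4 = 7.5
  S[A,B] = ((-3)·(1) + (-3)·(0) + (2)·(1) + (2)·(-2) + (2)·(0)) / 4 = -5/4 = -1.25
  S[B,B] = ((1)·(1) + (0)·(0) + (1)·(1) + (-2)·(-2) + (0)·(0)) / 4 = 6/4 = 1.5
  S = [[7.5, -1.25],
 [-1.25, 1.5]].

Step 3 — invert S. det(S) = 7.5·1.5 - (-1.25)² = 9.6875.
  S^{-1} = (1/det) · [[d, -b], [-b, a]] = [[0.1548, 0.129],
 [0.129, 0.7742]].

Step 4 — quadratic form (x̄ - mu_0)^T · S^{-1} · (x̄ - mu_0):
  S^{-1} · (x̄ - mu_0) = (1.1613, 2.9677),
  (x̄ - mu_0)^T · [...] = (5)·(1.1613) + (3)·(2.9677) = 14.7097.

Step 5 — scale by n: T² = 5 · 14.7097 = 73.5484.

T² ≈ 73.5484


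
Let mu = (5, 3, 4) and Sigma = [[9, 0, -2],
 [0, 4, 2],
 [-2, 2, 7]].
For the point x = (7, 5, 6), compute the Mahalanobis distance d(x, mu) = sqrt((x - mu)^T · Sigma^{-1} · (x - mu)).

Step 1 — centre the observation: (x - mu) = (2, 2, 2).

Step 2 — invert Sigma (cofactor / det for 3×3, or solve directly):
  Sigma^{-1} = [[0.12, -0.02, 0.04],
 [-0.02, 0.295, -0.09],
 [0.04, -0.09, 0.18]].

Step 3 — form the quadratic (x - mu)^T · Sigma^{-1} · (x - mu):
  Sigma^{-1} · (x - mu) = (0.28, 0.37, 0.26).
  (x - mu)^T · [Sigma^{-1} · (x - mu)] = (2)·(0.28) + (2)·(0.37) + (2)·(0.26) = 1.82.

Step 4 — take square root: d = √(1.82) ≈ 1.3491.

d(x, mu) = √(1.82) ≈ 1.3491


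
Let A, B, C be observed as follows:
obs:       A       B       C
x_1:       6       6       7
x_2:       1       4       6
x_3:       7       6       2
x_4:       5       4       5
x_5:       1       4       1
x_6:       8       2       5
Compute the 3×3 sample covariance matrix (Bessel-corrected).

Step 1 — column means:
  mean(A) = (6 + 1 + 7 + 5 + 1 + 8) / 6 = 28/6 = 4.6667
  mean(B) = (6 + 4 + 6 + 4 + 4 + 2) / 6 = 26/6 = 4.3333
  mean(C) = (7 + 6 + 2 + 5 + 1 + 5) / 6 = 26/6 = 4.3333

Step 2 — sample covariance S[i,j] = (1/(n-1)) · Σ_k (x_{k,i} - mean_i) · (x_{k,j} - mean_j), with n-1 = 5.
  S[A,A] = ((1.3333)·(1.3333) + (-3.6667)·(-3.6667) + (2.3333)·(2.3333) + (0.3333)·(0.3333) + (-3.6667)·(-3.6667) + (3.3333)·(3.3333)) / 5 = 45.3333/5 = 9.0667
  S[A,B] = ((1.3333)·(1.6667) + (-3.6667)·(-0.3333) + (2.3333)·(1.6667) + (0.3333)·(-0.3333) + (-3.6667)·(-0.3333) + (3.3333)·(-2.3333)) / 5 = 0.6667/5 = 0.1333
  S[A,C] = ((1.3333)·(2.6667) + (-3.6667)·(1.6667) + (2.3333)·(-2.3333) + (0.3333)·(0.6667) + (-3.6667)·(-3.3333) + (3.3333)·(0.6667)) / 5 = 6.6667/5 = 1.3333
  S[B,B] = ((1.6667)·(1.6667) + (-0.3333)·(-0.3333) + (1.6667)·(1.6667) + (-0.3333)·(-0.3333) + (-0.3333)·(-0.3333) + (-2.3333)·(-2.3333)) / 5 = 11.3333/5 = 2.2667
  S[B,C] = ((1.6667)·(2.6667) + (-0.3333)·(1.6667) + (1.6667)·(-2.3333) + (-0.3333)·(0.6667) + (-0.3333)·(-3.3333) + (-2.3333)·(0.6667)) / 5 = -0.6667/5 = -0.1333
  S[C,C] = ((2.6667)·(2.6667) + (1.6667)·(1.6667) + (-2.3333)·(-2.3333) + (0.6667)·(0.6667) + (-3.3333)·(-3.3333) + (0.6667)·(0.6667)) / 5 = 27.3333/5 = 5.4667

S is symmetric (S[j,i] = S[i,j]). Assembling:

S = [[9.0667, 0.1333, 1.3333],
 [0.1333, 2.2667, -0.1333],
 [1.3333, -0.1333, 5.4667]]


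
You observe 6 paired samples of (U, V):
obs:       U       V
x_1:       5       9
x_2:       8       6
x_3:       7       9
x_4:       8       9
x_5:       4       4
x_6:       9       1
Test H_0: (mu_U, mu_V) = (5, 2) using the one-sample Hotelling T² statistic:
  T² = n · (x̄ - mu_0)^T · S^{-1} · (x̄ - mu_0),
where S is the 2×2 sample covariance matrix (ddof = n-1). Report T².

Step 1 — sample mean vector:
  mean(U) = (5 + 8 + 7 + 8 + 4 + 9) / 6 = 41/6 = 6.8333
  mean(V) = (9 + 6 + 9 + 9 + 4 + 1) / 6 = 38/6 = 6.3333
  x̄ = (6.8333, 6.3333),  deviation x̄ - mu_0 = (6.8333, 6.3333) - (5, 2) = (1.8333, 4.3333).

Step 2 — sample covariance matrix, S[i,j] = (1/(n-1)) · Σ_k (x_{k,i} - mean_i) · (x_{k,j} - mean_j), divisor n-1 = 5:
  S[U,U] = ((-1.8333)·(-1.8333) + (1.1667)·(1.1667) + (0.1667)·(0.1667) + (1.1667)·(1.1667) + (-2.8333)·(-2.8333) + (2.1667)·(2.1667)) / 5 = 18.8333/5 = 3.7667
  S[U,V] = ((-1.8333)·(2.6667) + (1.1667)·(-0.3333) + (0.1667)·(2.6667) + (1.1667)·(2.6667) + (-2.8333)·(-2.3333) + (2.1667)·(-5.3333)) / 5 = -6.6667/5 = -1.3333
  S[V,V] = ((2.6667)·(2.6667) + (-0.3333)·(-0.3333) + (2.6667)·(2.6667) + (2.6667)·(2.6667) + (-2.3333)·(-2.3333) + (-5.3333)·(-5.3333)) / 5 = 55.3333/5 = 11.0667
  S = [[3.7667, -1.3333],
 [-1.3333, 11.0667]].

Step 3 — invert S. det(S) = 3.7667·11.0667 - (-1.3333)² = 39.9067.
  S^{-1} = (1/det) · [[d, -b], [-b, a]] = [[0.2773, 0.0334],
 [0.0334, 0.0944]].

Step 4 — quadratic form (x̄ - mu_0)^T · S^{-1} · (x̄ - mu_0):
  S^{-1} · (x̄ - mu_0) = (0.6532, 0.4703),
  (x̄ - mu_0)^T · [...] = (1.8333)·(0.6532) + (4.3333)·(0.4703) = 3.2353.

Step 5 — scale by n: T² = 6 · 3.2353 = 19.412.

T² ≈ 19.412


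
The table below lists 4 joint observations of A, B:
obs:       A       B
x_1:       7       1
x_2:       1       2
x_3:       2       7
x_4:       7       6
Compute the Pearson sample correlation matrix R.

Step 1 — column means:
  mean(A) = (7 + 1 + 2 + 7) / 4 = 17/4 = 4.25
  mean(B) = (1 + 2 + 7 + 6) / 4 = 16/4 = 4

Step 2 — sample variances and covariances s[i,j] = (1/(n-1)) · Σ_k (x_{k,i} - mean_i) · (x_{k,j} - mean_j), with n-1 = 3:
  s[A,A] = ((2.75)·(2.75) + (-3.25)·(-3.25) + (-2.25)·(-2.25) + (2.75)·(2.75)) / 3 = 30.75/3 = 10.25
  s[A,B] = ((2.75)·(-3) + (-3.25)·(-2) + (-2.25)·(3) + (2.75)·(2)) / 3 = -3/3 = -1
  s[B,B] = ((-3)·(-3) + (-2)·(-2) + (3)·(3) + (2)·(2)) / 3 = 26/3 = 8.6667
  Sample standard deviations s_i = √(s[i,i]):
  s(A) = √(10.25) = 3.2016
  s(B) = √(8.6667) = 2.9439

Step 3 — r_{ij} = s_{ij} / (s_i · s_j):
  r[A,A] = 1 (diagonal).
  r[A,B] = -1 / (3.2016 · 2.9439) = -1 / 9.4251 = -0.1061
  r[B,B] = 1 (diagonal).

R is symmetric with unit diagonal. Assembling:

R = [[1, -0.1061],
 [-0.1061, 1]]


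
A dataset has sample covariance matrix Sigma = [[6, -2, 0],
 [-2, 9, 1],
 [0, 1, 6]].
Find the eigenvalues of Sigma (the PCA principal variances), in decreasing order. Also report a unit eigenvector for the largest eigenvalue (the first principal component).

Step 1 — characteristic polynomial p(λ) = det(λI - Sigma) = λ³ - tr·λ² + c_1·λ - det, where tr = trace, c_1 = sum of the principal 2×2 minors, det = det(Sigma):
  tr = 6 + 9 + 6 = 21,
  c_1 = (6·9 - (-2)²) + (6·6 - (0)²) + (9·6 - (1)²) = 50 + 36 + 53 = 139,
  det = 6·(9·6 - (1)²) - (-2)·((-2)·6 - (1)·(0)) + (0)·((-2)·(1) - 9·(0)) = 6·(53) - (-2)·(-12) + (0)·(-2) = 294.
  So p(λ) = λ³ - 21λ² + 139λ - 294.
Step 2 — look for an integer root (rational root theorem: any rational root is an integer divisor of 294). Testing λ = 6:
  p(6) = 216 - 756 + 834 - 294 = 0  ✓
  Dividing out (λ - 6): p(λ) = (λ - 6)(λ² - 15λ + 49).
Step 3 — remaining eigenvalues from the quadratic λ² - 15λ + 49 = 0:
  Δ = 15² - 4·49 = 225 - 196 = 29,  λ = (15 ± √29)/2 = (15 ± 5.3852)/2 ≈ 10.1926 or 4.8074.
  Sorted: λ_1 = 10.1926,  λ_2 = 6,  λ_3 = 4.8074  (check: sum = 21 = tr ✓).

Step 4 — unit eigenvector for λ_1 ≈ 10.1926: v spans the null space of (Sigma - λ_1 I), whose rows are
  r_1 = (-4.1926, -2, 0),  r_2 = (-2, -1.1926, 1),  r_3 = (0, 1, -4.1926).
  v is orthogonal to every row, so take v ∝ r_1 × r_2 = ((-2)·(1) - (0)·(-1.1926), (0)·(-2) - (-4.1926)·(1), (-4.1926)·(-1.1926) - (-2)·(-2)) ≈ (-2, 4.1926, 1).
  Rescale (multiply by -1 so the first nonzero entry is positive): u = (2, -4.1926, -1).
  ||u|| = √((2)² + (-4.1926)² + (-1)²) = √(22.5777) ≈ 4.7516,  v_1 = u/||u|| ≈ (0.4209, -0.8824, -0.2105) (||v_1|| = 1).

λ_1 = 10.1926,  λ_2 = 6,  λ_3 = 4.8074;  v_1 ≈ (0.4209, -0.8824, -0.2105)


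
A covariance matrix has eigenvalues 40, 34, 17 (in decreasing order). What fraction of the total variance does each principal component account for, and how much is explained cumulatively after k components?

Step 1 — total variance = trace(Sigma) = Σ λ_i = 40 + 34 + 17 = 91.

Step 2 — fraction explained by component i = λ_i / Σ λ:
  PC1: 40/91 = 0.4396
  PC2: 34/91 = 0.3736
  PC3: 17/91 = 0.1868

Step 3 — cumulative fraction after k components = (λ_1 + ... + λ_k) / Σ λ:
  k = 1: 40/91 = 0.4396
  k = 2: (40 + 34)/91 = 74/91 = 0.8132
  k = 3: (40 + 34 + 17)/91 = 91/91 = 1

Summary (fraction, with percent):

explained: PC1 0.4396 (43.96%), PC2 0.3736 (37.36%), PC3 0.1868 (18.68%);  cumulative: 0.4396, 0.8132, 1


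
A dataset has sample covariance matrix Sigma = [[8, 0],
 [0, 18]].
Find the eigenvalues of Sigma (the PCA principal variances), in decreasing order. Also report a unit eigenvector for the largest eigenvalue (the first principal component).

Step 1 — characteristic polynomial of 2×2 Sigma:
  det(Sigma - λI) = λ² - trace · λ + det = 0.
  trace = 8 + 18 = 26, det = 8·18 - (0)² = 144.
Step 2 — discriminant:
  Δ = trace² - 4·det = 676 - 576 = 100.
Step 3 — eigenvalues:
  λ = (trace ± √Δ)/2 = (26 ± 10)/2,
  λ_1 = 18,  λ_2 = 8.

Step 4 — unit eigenvector for λ_1: Sigma is diagonal, so its eigenvectors are the coordinate axes. λ_1 = 18 is the diagonal entry on the second coordinate axis, hence
  v_1 = (0, 1) (||v_1|| = 1).

λ_1 = 18,  λ_2 = 8;  v_1 ≈ (0, 1)


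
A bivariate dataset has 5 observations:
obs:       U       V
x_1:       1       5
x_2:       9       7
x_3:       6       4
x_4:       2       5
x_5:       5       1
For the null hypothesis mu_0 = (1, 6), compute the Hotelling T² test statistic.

Step 1 — sample mean vector:
  mean(U) = (1 + 9 + 6 + 2 + 5) / 5 = 23/5 = 4.6
  mean(V) = (5 + 7 + 4 + 5 + 1) / 5 = 22/5 = 4.4
  x̄ = (4.6, 4.4),  deviation x̄ - mu_0 = (4.6, 4.4) - (1, 6) = (3.6, -1.6).

Step 2 — sample covariance matrix, S[i,j] = (1/(n-1)) · Σ_k (x_{k,i} - mean_i) · (x_{k,j} - mean_j), divisor n-1 = 4:
  S[U,U] = ((-3.6)·(-3.6) + (4.4)·(4.4) + (1.4)·(1.4) + (-2.6)·(-2.6) + (0.4)·(0.4)) / 4 = 41.2/4 = 10.3
  S[U,V] = ((-3.6)·(0.6) + (4.4)·(2.6) + (1.4)·(-0.4) + (-2.6)·(0.6) + (0.4)·(-3.4)) / 4 = 5.8/4 = 1.45
  S[V,V] = ((0.6)·(0.6) + (2.6)·(2.6) + (-0.4)·(-0.4) + (0.6)·(0.6) + (-3.4)·(-3.4)) / 4 = 19.2/4 = 4.8
  S = [[10.3, 1.45],
 [1.45, 4.8]].

Step 3 — invert S. det(S) = 10.3·4.8 - (1.45)² = 47.3375.
  S^{-1} = (1/det) · [[d, -b], [-b, a]] = [[0.1014, -0.0306],
 [-0.0306, 0.2176]].

Step 4 — quadratic form (x̄ - mu_0)^T · S^{-1} · (x̄ - mu_0):
  S^{-1} · (x̄ - mu_0) = (0.414, -0.4584),
  (x̄ - mu_0)^T · [...] = (3.6)·(0.414) + (-1.6)·(-0.4584) = 2.224.

Step 5 — scale by n: T² = 5 · 2.224 = 11.1201.

T² ≈ 11.1201


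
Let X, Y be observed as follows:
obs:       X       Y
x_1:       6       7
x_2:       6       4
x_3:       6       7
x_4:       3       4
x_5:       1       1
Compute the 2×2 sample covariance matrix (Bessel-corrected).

Step 1 — column means:
  mean(X) = (6 + 6 + 6 + 3 + 1) / 5 = 22/5 = 4.4
  mean(Y) = (7 + 4 + 7 + 4 + 1) / 5 = 23/5 = 4.6

Step 2 — sample covariance S[i,j] = (1/(n-1)) · Σ_k (x_{k,i} - mean_i) · (x_{k,j} - mean_j), with n-1 = 4.
  S[X,X] = ((1.6)·(1.6) + (1.6)·(1.6) + (1.6)·(1.6) + (-1.4)·(-1.4) + (-3.4)·(-3.4)) / 4 = 21.2/4 = 5.3
  S[X,Y] = ((1.6)·(2.4) + (1.6)·(-0.6) + (1.6)·(2.4) + (-1.4)·(-0.6) + (-3.4)·(-3.6)) / 4 = 19.8/4 = 4.95
  S[Y,Y] = ((2.4)·(2.4) + (-0.6)·(-0.6) + (2.4)·(2.4) + (-0.6)·(-0.6) + (-3.6)·(-3.6)) / 4 = 25.2/4 = 6.3

S is symmetric (S[j,i] = S[i,j]). Assembling:

S = [[5.3, 4.95],
 [4.95, 6.3]]


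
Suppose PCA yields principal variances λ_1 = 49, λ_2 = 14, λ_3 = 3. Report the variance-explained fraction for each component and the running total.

Step 1 — total variance = trace(Sigma) = Σ λ_i = 49 + 14 + 3 = 66.

Step 2 — fraction explained by component i = λ_i / Σ λ:
  PC1: 49/66 = 0.7424
  PC2: 14/66 = 0.2121
  PC3: 3/66 = 0.0455

Step 3 — cumulative fraction after k components = (λ_1 + ... + λ_k) / Σ λ:
  k = 1: 49/66 = 0.7424
  k = 2: (49 + 14)/66 = 63/66 = 0.9545
  k = 3: (49 + 14 + 3)/66 = 66/66 = 1

Summary (fraction, with percent):

explained: PC1 0.7424 (74.24%), PC2 0.2121 (21.21%), PC3 0.0455 (4.55%);  cumulative: 0.7424, 0.9545, 1


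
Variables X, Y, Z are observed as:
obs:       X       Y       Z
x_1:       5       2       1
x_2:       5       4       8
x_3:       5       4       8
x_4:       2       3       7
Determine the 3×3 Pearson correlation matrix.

Step 1 — column means:
  mean(X) = (5 + 5 + 5 + 2) / 4 = 17/4 = 4.25
  mean(Y) = (2 + 4 + 4 + 3) / 4 = 13/4 = 3.25
  mean(Z) = (1 + 8 + 8 + 7) / 4 = 24/4 = 6

Step 2 — sample variances and covariances s[i,j] = (1/(n-1)) · Σ_k (x_{k,i} - mean_i) · (x_{k,j} - mean_j), with n-1 = 3:
  s[X,X] = ((0.75)·(0.75) + (0.75)·(0.75) + (0.75)·(0.75) + (-2.25)·(-2.25)) / 3 = 6.75/3 = 2.25
  s[X,Y] = ((0.75)·(-1.25) + (0.75)·(0.75) + (0.75)·(0.75) + (-2.25)·(-0.25)) / 3 = 0.75/3 = 0.25
  s[X,Z] = ((0.75)·(-5) + (0.75)·(2) + (0.75)·(2) + (-2.25)·(1)) / 3 = -3/3 = -1
  s[Y,Y] = ((-1.25)·(-1.25) + (0.75)·(0.75) + (0.75)·(0.75) + (-0.25)·(-0.25)) / 3 = 2.75/3 = 0.9167
  s[Y,Z] = ((-1.25)·(-5) + (0.75)·(2) + (0.75)·(2) + (-0.25)·(1)) / 3 = 9/3 = 3
  s[Z,Z] = ((-5)·(-5) + (2)·(2) + (2)·(2) + (1)·(1)) / 3 = 34/3 = 11.3333
  Sample standard deviations s_i = √(s[i,i]):
  s(X) = √(2.25) = 1.5
  s(Y) = √(0.9167) = 0.9574
  s(Z) = √(11.3333) = 3.3665

Step 3 — r_{ij} = s_{ij} / (s_i · s_j):
  r[X,X] = 1 (diagonal).
  r[X,Y] = 0.25 / (1.5 · 0.9574) = 0.25 / 1.4361 = 0.1741
  r[X,Z] = -1 / (1.5 · 3.3665) = -1 / 5.0498 = -0.198
  r[Y,Y] = 1 (diagonal).
  r[Y,Z] = 3 / (0.9574 · 3.3665) = 3 / 3.2232 = 0.9308
  r[Z,Z] = 1 (diagonal).

R is symmetric with unit diagonal. Assembling:

R = [[1, 0.1741, -0.198],
 [0.1741, 1, 0.9308],
 [-0.198, 0.9308, 1]]


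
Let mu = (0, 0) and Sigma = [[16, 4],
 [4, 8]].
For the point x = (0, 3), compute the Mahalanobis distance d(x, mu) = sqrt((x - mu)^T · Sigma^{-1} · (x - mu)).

Step 1 — centre the observation: (x - mu) = (0, 3).

Step 2 — invert Sigma. det(Sigma) = 16·8 - (4)² = 112.
  Sigma^{-1} = (1/det) · [[d, -b], [-b, a]] = [[0.0714, -0.0357],
 [-0.0357, 0.1429]].

Step 3 — form the quadratic (x - mu)^T · Sigma^{-1} · (x - mu):
  Sigma^{-1} · (x - mu) = (-0.1071, 0.4286).
  (x - mu)^T · [Sigma^{-1} · (x - mu)] = (0)·(-0.1071) + (3)·(0.4286) = 1.2857.

Step 4 — take square root: d = √(1.2857) ≈ 1.1339.

d(x, mu) = √(1.2857) ≈ 1.1339


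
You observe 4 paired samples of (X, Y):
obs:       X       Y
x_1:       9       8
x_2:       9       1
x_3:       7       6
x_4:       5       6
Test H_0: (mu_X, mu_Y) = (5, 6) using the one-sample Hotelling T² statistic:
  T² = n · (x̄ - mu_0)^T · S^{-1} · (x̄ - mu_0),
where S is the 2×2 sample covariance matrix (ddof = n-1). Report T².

Step 1 — sample mean vector:
  mean(X) = (9 + 9 + 7 + 5) / 4 = 30/4 = 7.5
  mean(Y) = (8 + 1 + 6 + 6) / 4 = 21/4 = 5.25
  x̄ = (7.5, 5.25),  deviation x̄ - mu_0 = (7.5, 5.25) - (5, 6) = (2.5, -0.75).

Step 2 — sample covariance matrix, S[i,j] = (1/(n-1)) · Σ_k (x_{k,i} - mean_i) · (x_{k,j} - mean_j), divisor n-1 = 3:
  S[X,X] = ((1.5)·(1.5) + (1.5)·(1.5) + (-0.5)·(-0.5) + (-2.5)·(-2.5)) / 3 = 11/3 = 3.6667
  S[X,Y] = ((1.5)·(2.75) + (1.5)·(-4.25) + (-0.5)·(0.75) + (-2.5)·(0.75)) / 3 = -4.5/3 = -1.5
  S[Y,Y] = ((2.75)·(2.75) + (-4.25)·(-4.25) + (0.75)·(0.75) + (0.75)·(0.75)) / 3 = 26.75/3 = 8.9167
  S = [[3.6667, -1.5],
 [-1.5, 8.9167]].

Step 3 — invert S. det(S) = 3.6667·8.9167 - (-1.5)² = 30.4444.
  S^{-1} = (1/det) · [[d, -b], [-b, a]] = [[0.2929, 0.0493],
 [0.0493, 0.1204]].

Step 4 — quadratic form (x̄ - mu_0)^T · S^{-1} · (x̄ - mu_0):
  S^{-1} · (x̄ - mu_0) = (0.6953, 0.0328),
  (x̄ - mu_0)^T · [...] = (2.5)·(0.6953) + (-0.75)·(0.0328) = 1.7135.

Step 5 — scale by n: T² = 4 · 1.7135 = 6.854.

T² ≈ 6.854


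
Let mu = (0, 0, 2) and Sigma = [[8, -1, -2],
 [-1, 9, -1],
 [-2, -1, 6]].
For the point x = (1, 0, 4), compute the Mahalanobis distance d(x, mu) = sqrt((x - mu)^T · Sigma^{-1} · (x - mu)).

Step 1 — centre the observation: (x - mu) = (1, 0, 2).

Step 2 — invert Sigma (cofactor / det for 3×3, or solve directly):
  Sigma^{-1} = [[0.1402, 0.0212, 0.0503],
 [0.0212, 0.1164, 0.0265],
 [0.0503, 0.0265, 0.1878]].

Step 3 — form the quadratic (x - mu)^T · Sigma^{-1} · (x - mu):
  Sigma^{-1} · (x - mu) = (0.2407, 0.0741, 0.4259).
  (x - mu)^T · [Sigma^{-1} · (x - mu)] = (1)·(0.2407) + (0)·(0.0741) + (2)·(0.4259) = 1.0926.

Step 4 — take square root: d = √(1.0926) ≈ 1.0453.

d(x, mu) = √(1.0926) ≈ 1.0453
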